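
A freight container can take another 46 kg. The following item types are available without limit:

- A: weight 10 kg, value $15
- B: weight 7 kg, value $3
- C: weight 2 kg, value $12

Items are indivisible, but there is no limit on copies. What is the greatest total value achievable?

Best value-per-unit is C at 12/2, and filling with it alone uses weight 23×2=46. No mix of the others beats 23×12 = 276.

$276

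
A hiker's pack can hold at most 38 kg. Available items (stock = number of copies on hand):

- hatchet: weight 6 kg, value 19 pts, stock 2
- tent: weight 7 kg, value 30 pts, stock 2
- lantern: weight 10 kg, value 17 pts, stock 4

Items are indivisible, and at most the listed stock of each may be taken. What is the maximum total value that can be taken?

115 pts

Top feasible selections:
- 2×hatchet + 2×tent + 1×lantern: weight 36, value 115
- 2×hatchet + 2×tent: weight 26, value 98
- 1×hatchet + 2×tent + 1×lantern: weight 30, value 96
Best: 115 pts.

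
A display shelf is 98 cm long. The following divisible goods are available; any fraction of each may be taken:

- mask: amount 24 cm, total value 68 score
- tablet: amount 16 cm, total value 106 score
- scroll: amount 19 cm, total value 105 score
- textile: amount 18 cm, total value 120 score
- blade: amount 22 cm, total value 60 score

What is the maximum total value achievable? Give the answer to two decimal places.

456.27

Take in order of value per unit:
- textile (120/18 per unit): all 18 → value 120, running total 120.00
- tablet (106/16 per unit): all 16 → value 106, running total 226.00
- scroll (105/19 per unit): all 19 → value 105, running total 331.00
- mask (68/24 per unit): all 24 → value 68, running total 399.00
- blade (60/22 per unit): 21 of 22 → value 21×60/22 = 57.2727, running total 456.27
Total 456.27.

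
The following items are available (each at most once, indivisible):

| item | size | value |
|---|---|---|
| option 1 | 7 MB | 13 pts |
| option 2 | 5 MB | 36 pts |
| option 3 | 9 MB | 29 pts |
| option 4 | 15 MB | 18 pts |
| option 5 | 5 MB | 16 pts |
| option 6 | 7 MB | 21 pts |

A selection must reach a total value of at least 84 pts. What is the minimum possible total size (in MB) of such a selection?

21

Subsets with value ≥ 84, sorted by total size:
- option 2+option 3+option 6: size 21, value 86
- option 1+option 2+option 5+option 6: size 24, value 86
Minimum size: 21 MB.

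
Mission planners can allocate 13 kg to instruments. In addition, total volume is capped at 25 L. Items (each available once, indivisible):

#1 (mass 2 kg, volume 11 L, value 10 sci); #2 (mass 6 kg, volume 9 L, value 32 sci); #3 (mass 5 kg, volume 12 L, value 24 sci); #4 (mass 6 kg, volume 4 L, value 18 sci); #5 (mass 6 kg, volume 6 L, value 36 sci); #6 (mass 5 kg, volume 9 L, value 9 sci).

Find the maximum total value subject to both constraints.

68 sci

Feasible sets respecting both limits:
- #2+#5: mass 12, volume 15, value 68
- #3+#5: mass 11, volume 18, value 60
- #2+#3: mass 11, volume 21, value 56
Best: 68 sci.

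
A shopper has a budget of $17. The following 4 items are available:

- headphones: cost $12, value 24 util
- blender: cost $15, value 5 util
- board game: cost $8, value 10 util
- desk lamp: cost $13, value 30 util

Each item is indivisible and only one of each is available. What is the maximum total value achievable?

30 util

Check high-value combinations within $17:
- desk lamp: cost 13, value 30
- headphones: cost 12, value 24
- board game: cost 8, value 10
- blender: cost 15, value 5
Best: 30 util.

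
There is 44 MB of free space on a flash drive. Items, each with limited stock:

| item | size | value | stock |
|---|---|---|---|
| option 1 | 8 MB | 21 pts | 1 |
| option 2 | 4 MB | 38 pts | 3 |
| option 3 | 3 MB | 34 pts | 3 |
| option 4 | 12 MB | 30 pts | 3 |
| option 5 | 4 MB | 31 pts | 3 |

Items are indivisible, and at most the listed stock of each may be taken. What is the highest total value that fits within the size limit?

330 pts

Best selections within size 44 and stock limits:
- 1×option 1 + 3×option 2 + 3×option 3 + 3×option 5: size 41, value 330
- 3×option 2 + 3×option 3 + 3×option 5: size 33, value 309
Best: 330 pts.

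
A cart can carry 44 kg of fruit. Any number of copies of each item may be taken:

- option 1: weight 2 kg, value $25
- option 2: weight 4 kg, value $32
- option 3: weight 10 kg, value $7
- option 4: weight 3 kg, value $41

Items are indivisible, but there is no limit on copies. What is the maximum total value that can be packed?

Best value-per-unit is option 4 at 41/3; filling with it alone gives 14×41 = 574.
Optimal mix: 1×option 1 + 14×option 4 → weight 44, value 599.

$599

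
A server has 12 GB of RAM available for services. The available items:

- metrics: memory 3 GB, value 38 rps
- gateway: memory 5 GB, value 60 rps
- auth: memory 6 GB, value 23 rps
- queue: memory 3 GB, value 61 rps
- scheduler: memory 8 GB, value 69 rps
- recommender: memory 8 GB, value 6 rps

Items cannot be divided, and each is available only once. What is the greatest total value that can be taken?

Check high-value combinations within 12 GB:
- metrics+gateway+queue: memory 3+5+3=11, value 38+60+61=159
- queue+scheduler: memory 3+8=11, value 61+69=130
- metrics+auth+queue: memory 3+6+3=12, value 38+23+61=122
- gateway+queue: memory 5+3=8, value 60+61=121
- metrics+scheduler: memory 3+8=11, value 38+69=107
Best: 159 rps.

159 rps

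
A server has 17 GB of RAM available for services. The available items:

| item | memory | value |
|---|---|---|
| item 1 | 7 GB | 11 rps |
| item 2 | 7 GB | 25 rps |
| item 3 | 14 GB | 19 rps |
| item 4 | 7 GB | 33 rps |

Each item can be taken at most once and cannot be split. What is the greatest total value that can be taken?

Check high-value combinations within 17 GB:
- item 2+item 4: memory 7+7=14, value 25+33=58
- item 1+item 4: memory 7+7=14, value 11+33=44
- item 1+item 2: memory 7+7=14, value 11+25=36
- item 4: memory 7, value 33
- item 2: memory 7, value 25
Best: 58 rps.

58 rps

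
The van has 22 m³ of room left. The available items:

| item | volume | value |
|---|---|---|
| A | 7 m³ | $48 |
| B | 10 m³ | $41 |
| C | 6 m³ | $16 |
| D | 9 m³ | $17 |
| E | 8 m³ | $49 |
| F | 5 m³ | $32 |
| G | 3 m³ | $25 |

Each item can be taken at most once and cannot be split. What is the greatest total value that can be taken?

$129

Check high-value combinations within 22 m³:
- A+E+F: volume 7+8+5=20, value 48+49+32=129
- A+E+G: volume 7+8+3=18, value 48+49+25=122
- C+E+F+G: volume 6+8+5+3=22, value 16+49+32+25=122
- A+C+F+G: volume 7+6+5+3=21, value 48+16+32+25=121
Best: $129.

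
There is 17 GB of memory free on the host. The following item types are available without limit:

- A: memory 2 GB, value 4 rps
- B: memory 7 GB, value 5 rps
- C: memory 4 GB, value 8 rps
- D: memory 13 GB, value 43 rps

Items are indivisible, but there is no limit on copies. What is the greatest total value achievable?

51 rps

Best value-per-unit is D at 43/13; filling with it alone gives 1×43 = 43.
Optimal mix: 2×A + 1×D → memory 17, value 51.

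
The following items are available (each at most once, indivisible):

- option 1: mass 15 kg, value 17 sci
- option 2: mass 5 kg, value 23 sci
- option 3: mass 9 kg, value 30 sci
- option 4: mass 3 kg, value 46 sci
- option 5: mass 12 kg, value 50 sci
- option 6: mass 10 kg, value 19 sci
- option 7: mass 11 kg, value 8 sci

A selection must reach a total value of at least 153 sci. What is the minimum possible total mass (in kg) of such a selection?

39

Subsets with value ≥ 153, sorted by total mass:
- option 2+option 3+option 4+option 5+option 6: mass 39, value 168
- option 2+option 3+option 4+option 5+option 7: mass 40, value 157
Minimum mass: 39 kg.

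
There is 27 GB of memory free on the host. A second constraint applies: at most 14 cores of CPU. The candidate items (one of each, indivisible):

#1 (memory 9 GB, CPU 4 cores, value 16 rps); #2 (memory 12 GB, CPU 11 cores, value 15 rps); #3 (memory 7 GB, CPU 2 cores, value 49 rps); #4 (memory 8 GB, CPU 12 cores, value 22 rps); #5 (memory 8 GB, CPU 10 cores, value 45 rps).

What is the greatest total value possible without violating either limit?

94 rps

Feasible sets respecting both limits:
- #3+#5: memory 15, CPU 12, value 94
- #3+#4: memory 15, CPU 14, value 71
- #1+#3: memory 16, CPU 6, value 65
- #2+#3: memory 19, CPU 13, value 64
Best: 94 rps.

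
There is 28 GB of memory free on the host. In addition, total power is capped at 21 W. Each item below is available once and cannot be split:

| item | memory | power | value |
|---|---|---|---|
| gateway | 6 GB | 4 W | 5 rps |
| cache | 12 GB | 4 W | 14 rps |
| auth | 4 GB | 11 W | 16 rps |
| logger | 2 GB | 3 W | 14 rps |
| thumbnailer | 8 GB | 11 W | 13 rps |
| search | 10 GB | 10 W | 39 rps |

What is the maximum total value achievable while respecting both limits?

Feasible sets respecting both limits:
- cache+logger+search: memory 24, power 17, value 67
- gateway+cache+search: memory 28, power 18, value 58
- gateway+logger+search: memory 18, power 17, value 58
- auth+search: memory 14, power 21, value 55
Best: 67 rps.

67 rps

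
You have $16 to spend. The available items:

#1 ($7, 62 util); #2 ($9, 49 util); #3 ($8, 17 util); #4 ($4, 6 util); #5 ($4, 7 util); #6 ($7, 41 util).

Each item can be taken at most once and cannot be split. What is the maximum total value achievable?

Check high-value combinations within $16:
- #1+#2: cost 7+9=16, value 62+49=111
- #1+#6: cost 7+7=14, value 62+41=103
- #2+#6: cost 9+7=16, value 49+41=90
Best: 111 util.

111 util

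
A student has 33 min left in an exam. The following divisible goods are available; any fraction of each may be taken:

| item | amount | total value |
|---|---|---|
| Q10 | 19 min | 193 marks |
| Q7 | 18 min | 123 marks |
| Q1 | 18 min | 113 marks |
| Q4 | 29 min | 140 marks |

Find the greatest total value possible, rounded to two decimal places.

Take in order of value per unit:
- Q10 (193/19 per unit): all 19 → value 193, running total 193.00
- Q7 (123/18 per unit): 14 of 18 → value 14×123/18 = 95.6667, running total 288.67
Total 288.67.

288.67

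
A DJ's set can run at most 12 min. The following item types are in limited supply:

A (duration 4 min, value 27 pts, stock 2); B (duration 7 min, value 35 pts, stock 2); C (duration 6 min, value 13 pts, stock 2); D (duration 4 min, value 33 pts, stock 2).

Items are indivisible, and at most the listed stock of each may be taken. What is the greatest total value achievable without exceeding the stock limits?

93 pts

Top feasible selections:
- 1×A + 2×D: duration 12, value 93
- 2×A + 1×D: duration 12, value 87
Best: 93 pts.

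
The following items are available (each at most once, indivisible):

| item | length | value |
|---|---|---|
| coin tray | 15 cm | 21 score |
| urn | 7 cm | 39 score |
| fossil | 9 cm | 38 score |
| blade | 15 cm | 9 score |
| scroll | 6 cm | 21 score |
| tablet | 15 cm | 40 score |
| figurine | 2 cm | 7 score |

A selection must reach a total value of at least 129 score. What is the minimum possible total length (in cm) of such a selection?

37

Subsets with value ≥ 129, sorted by total length:
- urn+fossil+scroll+tablet: length 37, value 138
- urn+fossil+scroll+tablet+figurine: length 39, value 145
- coin tray+urn+fossil+tablet: length 46, value 138
Minimum length: 37 cm.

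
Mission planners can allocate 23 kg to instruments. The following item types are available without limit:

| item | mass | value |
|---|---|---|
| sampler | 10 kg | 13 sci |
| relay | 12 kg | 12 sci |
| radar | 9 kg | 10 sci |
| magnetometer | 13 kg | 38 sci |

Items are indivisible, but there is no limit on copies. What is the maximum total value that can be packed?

Best value-per-unit is magnetometer at 38/13; filling with it alone gives 1×38 = 38.
Optimal mix: 1×sampler + 1×magnetometer → mass 23, value 51.

51 sci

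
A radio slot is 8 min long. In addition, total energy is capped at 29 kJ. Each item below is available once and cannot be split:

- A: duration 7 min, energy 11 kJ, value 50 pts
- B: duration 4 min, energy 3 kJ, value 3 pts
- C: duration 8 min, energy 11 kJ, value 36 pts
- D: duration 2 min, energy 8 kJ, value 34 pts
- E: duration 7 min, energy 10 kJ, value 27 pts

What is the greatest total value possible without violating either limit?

50 pts

Feasible sets respecting both limits:
- A: duration 7, energy 11, value 50
- B+D: duration 6, energy 11, value 37
- C: duration 8, energy 11, value 36
Best: 50 pts.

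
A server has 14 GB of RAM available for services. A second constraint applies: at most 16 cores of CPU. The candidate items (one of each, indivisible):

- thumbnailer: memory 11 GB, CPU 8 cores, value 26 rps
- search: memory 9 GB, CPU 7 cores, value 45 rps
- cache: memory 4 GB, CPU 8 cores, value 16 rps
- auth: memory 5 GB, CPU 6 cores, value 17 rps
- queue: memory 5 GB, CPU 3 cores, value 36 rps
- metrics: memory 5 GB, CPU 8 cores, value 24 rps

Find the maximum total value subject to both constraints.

81 rps

Feasible sets respecting both limits:
- search+queue: memory 14, CPU 10, value 81
- search+metrics: memory 14, CPU 15, value 69
- search+auth: memory 14, CPU 13, value 62
- search+cache: memory 13, CPU 15, value 61
Best: 81 rps.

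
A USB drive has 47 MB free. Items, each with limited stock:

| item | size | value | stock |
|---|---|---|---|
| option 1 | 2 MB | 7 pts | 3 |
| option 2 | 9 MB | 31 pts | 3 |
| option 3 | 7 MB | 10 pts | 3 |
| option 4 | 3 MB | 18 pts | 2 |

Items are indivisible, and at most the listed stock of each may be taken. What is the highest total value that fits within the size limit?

160 pts

Top feasible selections:
- 3×option 1 + 3×option 2 + 1×option 3 + 2×option 4: size 46, value 160
- 2×option 1 + 3×option 2 + 1×option 3 + 2×option 4: size 44, value 153
- 3×option 1 + 3×option 2 + 2×option 4: size 39, value 150
Best: 160 pts.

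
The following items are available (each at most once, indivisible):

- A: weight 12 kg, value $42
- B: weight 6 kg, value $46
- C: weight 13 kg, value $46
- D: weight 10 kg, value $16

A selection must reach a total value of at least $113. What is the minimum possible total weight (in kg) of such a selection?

31

Subsets with value ≥ 113, sorted by total weight:
- A+B+C: weight 31, value 134
- A+B+C+D: weight 41, value 150
Minimum weight: 31 kg.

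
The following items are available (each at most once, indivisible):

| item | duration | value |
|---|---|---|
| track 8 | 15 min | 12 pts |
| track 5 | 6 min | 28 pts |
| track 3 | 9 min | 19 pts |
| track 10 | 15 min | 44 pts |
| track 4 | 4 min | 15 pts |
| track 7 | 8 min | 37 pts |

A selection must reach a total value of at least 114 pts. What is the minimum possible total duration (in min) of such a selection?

Subsets with value ≥ 114, sorted by total duration:
- track 5+track 10+track 4+track 7: duration 33, value 124
- track 3+track 10+track 4+track 7: duration 36, value 115
Minimum duration: 33 min.

33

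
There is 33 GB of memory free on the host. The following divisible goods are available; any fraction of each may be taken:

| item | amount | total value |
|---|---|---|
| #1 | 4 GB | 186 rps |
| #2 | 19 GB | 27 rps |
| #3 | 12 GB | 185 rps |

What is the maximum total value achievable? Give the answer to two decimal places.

395.16

Take in order of value per unit:
- #1 (186/4 per unit): all 4 → value 186, running total 186.00
- #3 (185/12 per unit): all 12 → value 185, running total 371.00
- #2 (27/19 per unit): 17 of 19 → value 17×27/19 = 24.1579, running total 395.16
Total 395.16.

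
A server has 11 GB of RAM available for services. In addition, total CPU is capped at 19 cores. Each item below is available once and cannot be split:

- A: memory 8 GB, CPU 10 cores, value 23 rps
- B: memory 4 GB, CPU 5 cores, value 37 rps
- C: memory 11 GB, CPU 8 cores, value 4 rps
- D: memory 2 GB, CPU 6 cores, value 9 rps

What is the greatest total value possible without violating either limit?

Feasible sets respecting both limits:
- B+D: memory 6, CPU 11, value 46
- B: memory 4, CPU 5, value 37
- A+D: memory 10, CPU 16, value 32
Best: 46 rps.

46 rps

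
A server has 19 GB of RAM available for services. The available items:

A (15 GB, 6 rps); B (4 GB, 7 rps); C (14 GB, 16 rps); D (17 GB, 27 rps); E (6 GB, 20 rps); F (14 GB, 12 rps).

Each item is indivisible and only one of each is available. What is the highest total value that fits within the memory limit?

Check high-value combinations within 19 GB:
- B+E: memory 4+6=10, value 7+20=27
- D: memory 17, value 27
- B+C: memory 4+14=18, value 7+16=23
Best: 27 rps.

27 rps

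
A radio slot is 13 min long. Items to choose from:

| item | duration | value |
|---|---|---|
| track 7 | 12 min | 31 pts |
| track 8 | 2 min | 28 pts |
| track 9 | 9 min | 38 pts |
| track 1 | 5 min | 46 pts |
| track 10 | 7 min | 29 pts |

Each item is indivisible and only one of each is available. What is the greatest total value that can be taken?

75 pts

This is a 0/1 knapsack; check combinations near the capacity.
- track 1+track 10: duration 5+7=12, value 46+29=75
- track 8+track 1: duration 2+5=7, value 28+46=74
- track 8+track 9: duration 2+9=11, value 28+38=66
- track 8+track 10: duration 2+7=9, value 28+29=57
Best: 75 pts.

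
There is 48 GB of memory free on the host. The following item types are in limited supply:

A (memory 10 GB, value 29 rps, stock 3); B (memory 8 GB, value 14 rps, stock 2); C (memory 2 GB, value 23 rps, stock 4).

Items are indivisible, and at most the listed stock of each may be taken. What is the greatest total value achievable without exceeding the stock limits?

Top feasible selections:
- 3×A + 1×B + 4×C: memory 46, value 193
- 3×A + 4×C: memory 38, value 179
Best: 193 rps.

193 rps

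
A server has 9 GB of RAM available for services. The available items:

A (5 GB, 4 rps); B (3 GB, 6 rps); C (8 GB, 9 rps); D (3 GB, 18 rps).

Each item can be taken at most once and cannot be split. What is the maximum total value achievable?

Check high-value combinations within 9 GB:
- B+D: memory 3+3=6, value 6+18=24
- A+D: memory 5+3=8, value 4+18=22
- D: memory 3, value 18
- A+B: memory 5+3=8, value 4+6=10
- C: memory 8, value 9
Best: 24 rps.

24 rps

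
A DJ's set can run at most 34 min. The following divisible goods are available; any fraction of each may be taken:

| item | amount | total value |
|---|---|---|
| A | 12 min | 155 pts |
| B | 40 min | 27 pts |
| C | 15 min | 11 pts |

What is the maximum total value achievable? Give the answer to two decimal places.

Take in order of value per unit:
- A (155/12 per unit): all 12 → value 155, running total 155.00
- C (11/15 per unit): all 15 → value 11, running total 166.00
- B (27/40 per unit): 7 of 40 → value 7×27/40 = 4.7250, running total 170.73
Total 170.73.

170.73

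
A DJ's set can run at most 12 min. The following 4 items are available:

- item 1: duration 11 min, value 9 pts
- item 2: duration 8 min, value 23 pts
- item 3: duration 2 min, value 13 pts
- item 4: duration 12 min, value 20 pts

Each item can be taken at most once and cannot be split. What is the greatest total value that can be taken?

Check high-value combinations within 12 min:
- item 2+item 3: duration 8+2=10, value 23+13=36
- item 2: duration 8, value 23
- item 4: duration 12, value 20
- item 3: duration 2, value 13
- item 1: duration 11, value 9
Best: 36 pts.

36 pts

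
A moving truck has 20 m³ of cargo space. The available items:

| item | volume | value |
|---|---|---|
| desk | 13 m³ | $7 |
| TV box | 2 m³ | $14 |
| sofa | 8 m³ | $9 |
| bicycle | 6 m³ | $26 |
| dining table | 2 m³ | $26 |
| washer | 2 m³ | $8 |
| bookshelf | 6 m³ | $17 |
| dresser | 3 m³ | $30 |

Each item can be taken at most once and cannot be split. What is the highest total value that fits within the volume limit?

This is a 0/1 knapsack; check combinations near the capacity.
- TV box+bicycle+dining table+bookshelf+dresser: volume 2+6+2+6+3=19, value 14+26+26+17+30=113
- bicycle+dining table+washer+bookshelf+dresser: volume 6+2+2+6+3=19, value 26+26+8+17+30=107
- TV box+bicycle+dining table+washer+dresser: volume 2+6+2+2+3=15, value 14+26+26+8+30=104
- bicycle+dining table+bookshelf+dresser: volume 6+2+6+3=17, value 26+26+17+30=99
Best: $113.

$113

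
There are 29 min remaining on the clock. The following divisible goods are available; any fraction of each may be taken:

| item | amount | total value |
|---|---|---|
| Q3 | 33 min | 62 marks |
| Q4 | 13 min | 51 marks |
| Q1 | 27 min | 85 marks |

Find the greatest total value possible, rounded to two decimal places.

Take in order of value per unit:
- Q4 (51/13 per unit): all 13 → value 51, running total 51.00
- Q1 (85/27 per unit): 16 of 27 → value 16×85/27 = 50.3704, running total 101.37
Total 101.37.

101.37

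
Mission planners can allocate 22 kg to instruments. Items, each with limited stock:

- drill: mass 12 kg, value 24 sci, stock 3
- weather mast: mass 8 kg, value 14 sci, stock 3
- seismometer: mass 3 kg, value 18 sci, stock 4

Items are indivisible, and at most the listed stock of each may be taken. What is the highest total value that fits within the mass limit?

Best selections within mass 22 and stock limits:
- 1×weather mast + 4×seismometer: mass 20, value 86
- 1×drill + 3×seismometer: mass 21, value 78
- 4×seismometer: mass 12, value 72
Best: 86 sci.

86 sci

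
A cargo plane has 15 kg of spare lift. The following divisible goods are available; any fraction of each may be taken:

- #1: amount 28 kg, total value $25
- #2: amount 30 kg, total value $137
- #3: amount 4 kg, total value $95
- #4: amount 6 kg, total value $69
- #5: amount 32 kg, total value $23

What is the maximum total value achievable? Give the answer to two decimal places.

186.83

Take in order of value per unit:
- #3 (95/4 per unit): all 4 → value 95, running total 95.00
- #4 (69/6 per unit): all 6 → value 69, running total 164.00
- #2 (137/30 per unit): 5 of 30 → value 5×137/30 = 22.8333, running total 186.83
Total 186.83.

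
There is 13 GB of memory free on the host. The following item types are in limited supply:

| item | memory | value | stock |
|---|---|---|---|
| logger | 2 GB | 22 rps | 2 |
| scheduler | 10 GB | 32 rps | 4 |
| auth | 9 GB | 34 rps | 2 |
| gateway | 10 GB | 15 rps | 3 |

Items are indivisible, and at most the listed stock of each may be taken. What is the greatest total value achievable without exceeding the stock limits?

Best selections within memory 13 and stock limits:
- 2×logger + 1×auth: memory 13, value 78
- 1×logger + 1×auth: memory 11, value 56
- 1×logger + 1×scheduler: memory 12, value 54
Best: 78 rps.

78 rps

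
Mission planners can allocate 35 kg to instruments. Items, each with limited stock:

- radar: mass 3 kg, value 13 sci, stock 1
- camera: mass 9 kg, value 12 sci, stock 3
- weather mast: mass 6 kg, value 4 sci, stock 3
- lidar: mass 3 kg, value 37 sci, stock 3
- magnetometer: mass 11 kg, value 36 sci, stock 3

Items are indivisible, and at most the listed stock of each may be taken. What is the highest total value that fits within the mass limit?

Top feasible selections:
- 1×radar + 3×lidar + 2×magnetometer: mass 34, value 196
- 3×lidar + 2×magnetometer: mass 31, value 183
- 1×radar + 1×camera + 3×lidar + 1×magnetometer: mass 32, value 172
- 1×radar + 2×weather mast + 3×lidar + 1×magnetometer: mass 35, value 168
Best: 196 sci.

196 sci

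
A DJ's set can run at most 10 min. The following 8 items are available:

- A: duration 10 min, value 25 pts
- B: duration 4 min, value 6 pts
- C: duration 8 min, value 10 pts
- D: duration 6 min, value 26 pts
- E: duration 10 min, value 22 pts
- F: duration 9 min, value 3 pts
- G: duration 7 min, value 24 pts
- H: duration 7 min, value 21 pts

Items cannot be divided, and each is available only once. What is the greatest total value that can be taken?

32 pts

This is a 0/1 knapsack; check combinations near the capacity.
- B+D: duration 4+6=10, value 6+26=32
- D: duration 6, value 26
- A: duration 10, value 25
- G: duration 7, value 24
Best: 32 pts.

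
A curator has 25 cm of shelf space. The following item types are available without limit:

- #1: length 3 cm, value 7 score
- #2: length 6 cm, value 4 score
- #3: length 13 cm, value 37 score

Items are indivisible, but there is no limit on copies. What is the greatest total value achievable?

65 score

Best value-per-unit is #3 at 37/13; filling with it alone gives 1×37 = 37.
Optimal mix: 4×#1 + 1×#3 → length 25, value 65.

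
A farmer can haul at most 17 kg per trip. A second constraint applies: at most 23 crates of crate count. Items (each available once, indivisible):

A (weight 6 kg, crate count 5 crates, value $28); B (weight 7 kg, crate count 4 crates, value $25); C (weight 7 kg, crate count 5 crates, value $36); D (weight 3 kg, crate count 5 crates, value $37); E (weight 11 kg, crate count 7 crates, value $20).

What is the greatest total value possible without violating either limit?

$101

Feasible sets respecting both limits:
- A+C+D: weight 16, crate count 15, value 101
- B+C+D: weight 17, crate count 14, value 98
- A+B+D: weight 16, crate count 14, value 90
- C+D: weight 10, crate count 10, value 73
Best: $101.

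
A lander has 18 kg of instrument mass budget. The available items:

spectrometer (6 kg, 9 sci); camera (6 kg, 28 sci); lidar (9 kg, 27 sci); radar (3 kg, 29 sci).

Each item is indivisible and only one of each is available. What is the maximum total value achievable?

Check high-value combinations within 18 kg:
- camera+lidar+radar: mass 6+9+3=18, value 28+27+29=84
- spectrometer+camera+radar: mass 6+6+3=15, value 9+28+29=66
- spectrometer+lidar+radar: mass 6+9+3=18, value 9+27+29=65
- camera+radar: mass 6+3=9, value 28+29=57
- lidar+radar: mass 9+3=12, value 27+29=56
Best: 84 sci.

84 sci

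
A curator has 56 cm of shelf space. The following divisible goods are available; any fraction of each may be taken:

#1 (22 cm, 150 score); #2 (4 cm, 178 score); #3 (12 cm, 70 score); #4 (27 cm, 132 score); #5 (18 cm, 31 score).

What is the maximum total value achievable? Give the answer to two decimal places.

Take in order of value per unit:
- #2 (178/4 per unit): all 4 → value 178, running total 178.00
- #1 (150/22 per unit): all 22 → value 150, running total 328.00
- #3 (70/12 per unit): all 12 → value 70, running total 398.00
- #4 (132/27 per unit): 18 of 27 → value 18×132/27 = 88.0000, running total 486.00
Total 486.00.

486.00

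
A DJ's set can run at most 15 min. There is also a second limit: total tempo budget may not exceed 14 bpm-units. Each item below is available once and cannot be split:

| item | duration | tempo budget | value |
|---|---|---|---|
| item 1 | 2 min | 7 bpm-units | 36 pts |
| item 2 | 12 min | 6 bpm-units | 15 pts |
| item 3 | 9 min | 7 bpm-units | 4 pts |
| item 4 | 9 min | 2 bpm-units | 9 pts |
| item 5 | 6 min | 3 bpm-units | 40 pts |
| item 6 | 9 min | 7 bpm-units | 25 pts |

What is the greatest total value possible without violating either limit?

Feasible sets respecting both limits:
- item 1+item 5: duration 8, tempo budget 10, value 76
- item 5+item 6: duration 15, tempo budget 10, value 65
- item 1+item 6: duration 11, tempo budget 14, value 61
- item 1+item 2: duration 14, tempo budget 13, value 51
Best: 76 pts.

76 pts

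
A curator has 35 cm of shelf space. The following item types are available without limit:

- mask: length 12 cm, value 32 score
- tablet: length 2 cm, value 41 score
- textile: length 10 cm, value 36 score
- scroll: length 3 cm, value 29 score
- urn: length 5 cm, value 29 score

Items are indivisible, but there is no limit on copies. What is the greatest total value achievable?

697 score

Best value-per-unit is tablet at 41/2, and filling with it alone uses length 17×2=34. No mix of the others beats 17×41 = 697.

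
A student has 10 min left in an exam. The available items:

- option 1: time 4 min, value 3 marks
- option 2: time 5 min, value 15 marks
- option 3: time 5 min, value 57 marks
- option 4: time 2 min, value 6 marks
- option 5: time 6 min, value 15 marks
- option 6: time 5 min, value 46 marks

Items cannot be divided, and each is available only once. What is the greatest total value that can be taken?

103 marks

This is a 0/1 knapsack; check combinations near the capacity.
- option 3+option 6: time 5+5=10, value 57+46=103
- option 2+option 3: time 5+5=10, value 15+57=72
- option 3+option 4: time 5+2=7, value 57+6=63
- option 2+option 6: time 5+5=10, value 15+46=61
Best: 103 marks.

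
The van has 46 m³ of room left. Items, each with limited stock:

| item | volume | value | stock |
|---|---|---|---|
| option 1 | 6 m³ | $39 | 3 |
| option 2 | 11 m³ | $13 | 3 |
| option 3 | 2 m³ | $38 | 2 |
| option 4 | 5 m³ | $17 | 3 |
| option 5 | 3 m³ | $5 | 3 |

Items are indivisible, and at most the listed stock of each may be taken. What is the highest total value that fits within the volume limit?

$259

Top feasible selections:
- 3×option 1 + 2×option 3 + 3×option 4 + 3×option 5: volume 46, value 259
- 3×option 1 + 2×option 3 + 3×option 4 + 2×option 5: volume 43, value 254
Best: $259.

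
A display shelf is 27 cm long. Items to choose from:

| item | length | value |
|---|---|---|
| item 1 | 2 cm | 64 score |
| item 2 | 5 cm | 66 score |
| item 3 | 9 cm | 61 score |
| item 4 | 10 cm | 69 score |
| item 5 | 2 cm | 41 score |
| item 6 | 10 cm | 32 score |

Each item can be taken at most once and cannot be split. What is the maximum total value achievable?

Check high-value combinations within 27 cm:
- item 1+item 2+item 3+item 4: length 2+5+9+10=26, value 64+66+61+69=260
- item 1+item 2+item 4+item 5: length 2+5+10+2=19, value 64+66+69+41=240
- item 2+item 3+item 4+item 5: length 5+9+10+2=26, value 66+61+69+41=237
Best: 260 score.

260 score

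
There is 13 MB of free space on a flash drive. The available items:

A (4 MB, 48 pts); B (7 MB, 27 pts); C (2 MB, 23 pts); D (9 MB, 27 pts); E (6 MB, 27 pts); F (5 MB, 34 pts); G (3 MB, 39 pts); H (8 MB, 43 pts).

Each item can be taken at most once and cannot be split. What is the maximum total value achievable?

Check high-value combinations within 13 MB:
- A+F+G: size 4+5+3=12, value 48+34+39=121
- A+E+G: size 4+6+3=13, value 48+27+39=114
- A+C+G: size 4+2+3=9, value 48+23+39=110
- A+C+F: size 4+2+5=11, value 48+23+34=105
Best: 121 pts.

121 pts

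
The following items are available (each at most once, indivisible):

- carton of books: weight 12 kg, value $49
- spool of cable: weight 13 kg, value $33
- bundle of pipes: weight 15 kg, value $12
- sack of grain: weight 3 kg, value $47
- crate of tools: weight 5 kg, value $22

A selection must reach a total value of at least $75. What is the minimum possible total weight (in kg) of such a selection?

15

Subsets with value ≥ 75, sorted by total weight:
- carton of books+sack of grain: weight 15, value 96
- spool of cable+sack of grain: weight 16, value 80
- carton of books+sack of grain+crate of tools: weight 20, value 118
Minimum weight: 15 kg.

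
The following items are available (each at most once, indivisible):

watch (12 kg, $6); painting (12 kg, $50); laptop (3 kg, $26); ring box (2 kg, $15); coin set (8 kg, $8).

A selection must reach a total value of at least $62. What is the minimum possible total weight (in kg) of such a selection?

14

Subsets with value ≥ 62, sorted by total weight:
- painting+ring box: weight 14, value 65
- painting+laptop: weight 15, value 76
- painting+laptop+ring box: weight 17, value 91
- painting+ring box+coin set: weight 22, value 73
Minimum weight: 14 kg.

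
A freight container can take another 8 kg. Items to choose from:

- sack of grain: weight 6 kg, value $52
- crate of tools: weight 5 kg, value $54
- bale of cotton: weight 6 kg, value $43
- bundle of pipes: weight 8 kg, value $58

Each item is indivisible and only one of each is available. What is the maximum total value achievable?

Check high-value combinations within 8 kg:
- bundle of pipes: weight 8, value 58
- crate of tools: weight 5, value 54
- sack of grain: weight 6, value 52
- bale of cotton: weight 6, value 43
Best: $58.

$58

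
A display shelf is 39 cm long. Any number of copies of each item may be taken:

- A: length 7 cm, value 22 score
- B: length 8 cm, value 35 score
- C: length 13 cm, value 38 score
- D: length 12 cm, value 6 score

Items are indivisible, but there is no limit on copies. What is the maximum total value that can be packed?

Best value-per-unit is B at 35/8; filling with it alone gives 4×35 = 140.
Optimal mix: 1×A + 4×B → length 39, value 162.

162 score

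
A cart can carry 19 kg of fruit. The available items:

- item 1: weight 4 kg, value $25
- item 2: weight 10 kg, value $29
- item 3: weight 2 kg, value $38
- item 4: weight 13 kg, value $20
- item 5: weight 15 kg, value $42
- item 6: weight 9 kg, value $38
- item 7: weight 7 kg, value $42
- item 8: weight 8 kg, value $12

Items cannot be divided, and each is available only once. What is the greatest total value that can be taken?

$118

Check high-value combinations within 19 kg:
- item 3+item 6+item 7: weight 2+9+7=18, value 38+38+42=118
- item 2+item 3+item 7: weight 10+2+7=19, value 29+38+42=109
- item 1+item 3+item 7: weight 4+2+7=13, value 25+38+42=105
- item 1+item 3+item 6: weight 4+2+9=15, value 25+38+38=101
Best: $118.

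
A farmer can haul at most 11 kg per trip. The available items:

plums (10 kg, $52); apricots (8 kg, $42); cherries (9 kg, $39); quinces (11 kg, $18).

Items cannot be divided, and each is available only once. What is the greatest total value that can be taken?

$52

Check high-value combinations within 11 kg:
- plums: weight 10, value 52
- apricots: weight 8, value 42
- cherries: weight 9, value 39
- quinces: weight 11, value 18
Best: $52.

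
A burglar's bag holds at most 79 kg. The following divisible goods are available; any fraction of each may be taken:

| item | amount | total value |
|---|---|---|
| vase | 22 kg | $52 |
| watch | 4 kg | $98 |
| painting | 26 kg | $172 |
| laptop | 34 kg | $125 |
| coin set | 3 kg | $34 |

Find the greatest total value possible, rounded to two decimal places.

Take in order of value per unit:
- watch (98/4 per unit): all 4 → value 98, running total 98.00
- coin set (34/3 per unit): all 3 → value 34, running total 132.00
- painting (172/26 per unit): all 26 → value 172, running total 304.00
- laptop (125/34 per unit): all 34 → value 125, running total 429.00
- vase (52/22 per unit): 12 of 22 → value 12×52/22 = 28.3636, running total 457.36
Total 457.36.

457.36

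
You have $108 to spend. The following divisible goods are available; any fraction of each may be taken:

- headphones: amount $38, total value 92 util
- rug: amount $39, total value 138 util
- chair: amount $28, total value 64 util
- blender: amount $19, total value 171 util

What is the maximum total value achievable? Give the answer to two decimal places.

Take in order of value per unit:
- blender (171/19 per unit): all 19 → value 171, running total 171.00
- rug (138/39 per unit): all 39 → value 138, running total 309.00
- headphones (92/38 per unit): all 38 → value 92, running total 401.00
- chair (64/28 per unit): 12 of 28 → value 12×64/28 = 27.4286, running total 428.43
Total 428.43.

428.43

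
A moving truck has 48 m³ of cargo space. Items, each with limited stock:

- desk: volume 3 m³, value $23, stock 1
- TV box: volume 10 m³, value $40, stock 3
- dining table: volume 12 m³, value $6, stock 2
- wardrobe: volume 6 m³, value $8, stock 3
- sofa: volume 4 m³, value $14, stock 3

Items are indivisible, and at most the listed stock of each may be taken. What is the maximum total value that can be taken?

Best selections within volume 48 and stock limits:
- 1×desk + 3×TV box + 3×sofa: volume 45, value 185
- 1×desk + 3×TV box + 1×wardrobe + 2×sofa: volume 47, value 179
- 1×desk + 3×TV box + 2×sofa: volume 41, value 171
Best: $185.

$185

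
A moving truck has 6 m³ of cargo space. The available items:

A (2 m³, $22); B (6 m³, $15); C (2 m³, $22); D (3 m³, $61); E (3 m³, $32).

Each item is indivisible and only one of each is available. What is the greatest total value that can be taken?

$93

Check high-value combinations within 6 m³:
- D+E: volume 3+3=6, value 61+32=93
- A+D: volume 2+3=5, value 22+61=83
- C+D: volume 2+3=5, value 22+61=83
Best: $93.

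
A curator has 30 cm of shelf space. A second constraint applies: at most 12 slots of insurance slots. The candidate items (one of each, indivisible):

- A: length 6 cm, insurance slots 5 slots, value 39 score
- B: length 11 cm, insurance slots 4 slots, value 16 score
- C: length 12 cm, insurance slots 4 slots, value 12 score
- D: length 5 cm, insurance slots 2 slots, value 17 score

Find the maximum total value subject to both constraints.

72 score

Feasible sets respecting both limits:
- A+B+D: length 22, insurance slots 11, value 72
- A+C+D: length 23, insurance slots 11, value 68
- A+D: length 11, insurance slots 7, value 56
Best: 72 score.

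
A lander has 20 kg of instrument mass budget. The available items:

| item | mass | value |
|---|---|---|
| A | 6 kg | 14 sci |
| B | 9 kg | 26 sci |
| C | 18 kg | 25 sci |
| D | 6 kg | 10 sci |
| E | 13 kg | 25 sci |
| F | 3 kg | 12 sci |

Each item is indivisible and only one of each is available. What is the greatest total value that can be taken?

52 sci

Check high-value combinations within 20 kg:
- A+B+F: mass 6+9+3=18, value 14+26+12=52
- B+D+F: mass 9+6+3=18, value 26+10+12=48
- A+B: mass 6+9=15, value 14+26=40
- A+E: mass 6+13=19, value 14+25=39
- B+F: mass 9+3=12, value 26+12=38
Best: 52 sci.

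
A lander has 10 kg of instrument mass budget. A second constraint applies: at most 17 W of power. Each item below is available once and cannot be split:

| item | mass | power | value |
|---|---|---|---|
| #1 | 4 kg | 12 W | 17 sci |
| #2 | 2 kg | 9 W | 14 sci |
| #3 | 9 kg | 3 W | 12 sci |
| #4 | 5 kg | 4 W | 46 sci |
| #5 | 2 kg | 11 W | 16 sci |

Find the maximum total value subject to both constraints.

Feasible sets respecting both limits:
- #1+#4: mass 9, power 16, value 63
- #4+#5: mass 7, power 15, value 62
- #2+#4: mass 7, power 13, value 60
Best: 63 sci.

63 sci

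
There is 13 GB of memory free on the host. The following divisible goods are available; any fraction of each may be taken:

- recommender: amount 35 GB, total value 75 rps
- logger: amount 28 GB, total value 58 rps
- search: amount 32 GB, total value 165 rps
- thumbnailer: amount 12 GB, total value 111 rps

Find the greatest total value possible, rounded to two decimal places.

Take in order of value per unit:
- thumbnailer (111/12 per unit): all 12 → value 111, running total 111.00
- search (165/32 per unit): 1 of 32 → value 1×165/32 = 5.1563, running total 116.16
Total 116.16.

116.16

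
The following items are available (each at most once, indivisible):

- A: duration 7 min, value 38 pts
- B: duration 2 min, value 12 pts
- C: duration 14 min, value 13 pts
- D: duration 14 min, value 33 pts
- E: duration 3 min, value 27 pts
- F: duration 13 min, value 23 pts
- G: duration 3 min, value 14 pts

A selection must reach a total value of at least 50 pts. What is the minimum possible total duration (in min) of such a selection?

Subsets with value ≥ 50, sorted by total duration:
- B+E+G: duration 8, value 53
- A+B: duration 9, value 50
- A+E: duration 10, value 65
Minimum duration: 8 min.

8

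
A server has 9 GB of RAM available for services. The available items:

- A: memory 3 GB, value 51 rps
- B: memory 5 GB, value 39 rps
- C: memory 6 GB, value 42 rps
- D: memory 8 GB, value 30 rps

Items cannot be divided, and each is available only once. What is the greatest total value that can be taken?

93 rps

Check high-value combinations within 9 GB:
- A+C: memory 3+6=9, value 51+42=93
- A+B: memory 3+5=8, value 51+39=90
- A: memory 3, value 51
- C: memory 6, value 42
- B: memory 5, value 39
Best: 93 rps.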